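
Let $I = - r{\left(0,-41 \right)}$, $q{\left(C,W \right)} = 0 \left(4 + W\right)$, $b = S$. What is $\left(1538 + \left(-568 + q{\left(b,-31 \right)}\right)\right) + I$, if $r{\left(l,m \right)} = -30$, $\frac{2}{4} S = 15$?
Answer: $1000$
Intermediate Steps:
$S = 30$ ($S = 2 \cdot 15 = 30$)
$b = 30$
$q{\left(C,W \right)} = 0$
$I = 30$ ($I = \left(-1\right) \left(-30\right) = 30$)
$\left(1538 + \left(-568 + q{\left(b,-31 \right)}\right)\right) + I = \left(1538 + \left(-568 + 0\right)\right) + 30 = \left(1538 - 568\right) + 30 = 970 + 30 = 1000$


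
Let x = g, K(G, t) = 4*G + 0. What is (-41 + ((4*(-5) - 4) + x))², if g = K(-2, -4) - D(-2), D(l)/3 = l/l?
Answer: 5776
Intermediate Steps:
D(l) = 3 (D(l) = 3*(l/l) = 3*1 = 3)
K(G, t) = 4*G
g = -11 (g = 4*(-2) - 1*3 = -8 - 3 = -11)
x = -11
(-41 + ((4*(-5) - 4) + x))² = (-41 + ((4*(-5) - 4) - 11))² = (-41 + ((-20 - 4) - 11))² = (-41 + (-24 - 11))² = (-41 - 35)² = (-76)² = 5776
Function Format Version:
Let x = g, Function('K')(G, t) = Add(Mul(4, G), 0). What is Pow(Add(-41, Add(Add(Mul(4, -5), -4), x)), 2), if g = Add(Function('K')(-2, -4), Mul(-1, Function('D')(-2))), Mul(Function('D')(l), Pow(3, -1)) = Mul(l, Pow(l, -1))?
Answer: 5776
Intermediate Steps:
Function('D')(l) = 3 (Function('D')(l) = Mul(3, Mul(l, Pow(l, -1))) = Mul(3, 1) = 3)
Function('K')(G, t) = Mul(4, G)
g = -11 (g = Add(Mul(4, -2), Mul(-1, 3)) = Add(-8, -3) = -11)
x = -11
Pow(Add(-41, Add(Add(Mul(4, -5), -4), x)), 2) = Pow(Add(-41, Add(Add(Mul(4, -5), -4), -11)), 2) = Pow(Add(-41, Add(Add(-20, -4), -11)), 2) = Pow(Add(-41, Add(-24, -11)), 2) = Pow(Add(-41, -35), 2) = Pow(-76, 2) = 5776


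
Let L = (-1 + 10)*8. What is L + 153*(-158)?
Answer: -24102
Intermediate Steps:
L = 72 (L = 9*8 = 72)
L + 153*(-158) = 72 + 153*(-158) = 72 - 24174 = -24102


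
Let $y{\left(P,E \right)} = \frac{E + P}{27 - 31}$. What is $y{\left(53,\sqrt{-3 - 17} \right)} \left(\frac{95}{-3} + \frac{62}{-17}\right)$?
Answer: $\frac{95453}{204} + \frac{1801 i \sqrt{5}}{102} \approx 467.91 + 39.482 i$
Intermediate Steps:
$y{\left(P,E \right)} = - \frac{E}{4} - \frac{P}{4}$ ($y{\left(P,E \right)} = \frac{E + P}{-4} = \left(E + P\right) \left(- \frac{1}{4}\right) = - \frac{E}{4} - \frac{P}{4}$)
$y{\left(53,\sqrt{-3 - 17} \right)} \left(\frac{95}{-3} + \frac{62}{-17}\right) = \left(- \frac{\sqrt{-3 - 17}}{4} - \frac{53}{4}\right) \left(\frac{95}{-3} + \frac{62}{-17}\right) = \left(- \frac{\sqrt{-20}}{4} - \frac{53}{4}\right) \left(95 \left(- \frac{1}{3}\right) + 62 \left(- \frac{1}{17}\right)\right) = \left(- \frac{2 i \sqrt{5}}{4} - \frac{53}{4}\right) \left(- \frac{95}{3} - \frac{62}{17}\right) = \left(- \frac{i \sqrt{5}}{2} - \frac{53}{4}\right) \left(- \frac{1801}{51}\right) = \left(- \frac{53}{4} - \frac{i \sqrt{5}}{2}\right) \left(- \frac{1801}{51}\right) = \frac{95453}{204} + \frac{1801 i \sqrt{5}}{102}$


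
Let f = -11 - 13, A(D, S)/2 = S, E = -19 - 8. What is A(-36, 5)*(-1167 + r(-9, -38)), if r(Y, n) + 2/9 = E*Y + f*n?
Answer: -1100/9 ≈ -122.22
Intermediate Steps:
E = -27
A(D, S) = 2*S
f = -24
r(Y, n) = -2/9 - 27*Y - 24*n (r(Y, n) = -2/9 + (-27*Y - 24*n) = -2/9 - 27*Y - 24*n)
A(-36, 5)*(-1167 + r(-9, -38)) = (2*5)*(-1167 + (-2/9 - 27*(-9) - 24*(-38))) = 10*(-1167 + (-2/9 + 243 + 912)) = 10*(-1167 + 10393/9) = 10*(-110/9) = -1100/9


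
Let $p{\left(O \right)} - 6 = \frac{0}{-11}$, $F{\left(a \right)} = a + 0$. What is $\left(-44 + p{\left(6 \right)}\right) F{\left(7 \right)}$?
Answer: $-266$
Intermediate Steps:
$F{\left(a \right)} = a$
$p{\left(O \right)} = 6$ ($p{\left(O \right)} = 6 + \frac{0}{-11} = 6 + 0 \left(- \frac{1}{11}\right) = 6 + 0 = 6$)
$\left(-44 + p{\left(6 \right)}\right) F{\left(7 \right)} = \left(-44 + 6\right) 7 = \left(-38\right) 7 = -266$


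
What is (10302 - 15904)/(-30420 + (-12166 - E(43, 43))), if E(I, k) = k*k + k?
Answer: 2801/22239 ≈ 0.12595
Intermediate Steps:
E(I, k) = k + k² (E(I, k) = k² + k = k + k²)
(10302 - 15904)/(-30420 + (-12166 - E(43, 43))) = (10302 - 15904)/(-30420 + (-12166 - 43*(1 + 43))) = -5602/(-30420 + (-12166 - 43*44)) = -5602/(-30420 + (-12166 - 1*1892)) = -5602/(-30420 + (-12166 - 1892)) = -5602/(-30420 - 14058) = -5602/(-44478) = -5602*(-1/44478) = 2801/22239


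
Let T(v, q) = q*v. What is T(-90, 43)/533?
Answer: -3870/533 ≈ -7.2608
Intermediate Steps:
T(-90, 43)/533 = (43*(-90))/533 = -3870*1/533 = -3870/533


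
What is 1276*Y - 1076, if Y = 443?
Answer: 564192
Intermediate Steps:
1276*Y - 1076 = 1276*443 - 1076 = 565268 - 1076 = 564192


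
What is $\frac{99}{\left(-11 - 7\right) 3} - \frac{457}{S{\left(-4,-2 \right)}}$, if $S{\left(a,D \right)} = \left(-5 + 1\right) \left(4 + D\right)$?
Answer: $\frac{1327}{24} \approx 55.292$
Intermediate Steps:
$S{\left(a,D \right)} = -16 - 4 D$ ($S{\left(a,D \right)} = - 4 \left(4 + D\right) = -16 - 4 D$)
$\frac{99}{\left(-11 - 7\right) 3} - \frac{457}{S{\left(-4,-2 \right)}} = \frac{99}{\left(-11 - 7\right) 3} - \frac{457}{-16 - -8} = \frac{99}{\left(-18\right) 3} - \frac{457}{-16 + 8} = \frac{99}{-54} - \frac{457}{-8} = 99 \left(- \frac{1}{54}\right) - - \frac{457}{8} = - \frac{11}{6} + \frac{457}{8} = \frac{1327}{24}$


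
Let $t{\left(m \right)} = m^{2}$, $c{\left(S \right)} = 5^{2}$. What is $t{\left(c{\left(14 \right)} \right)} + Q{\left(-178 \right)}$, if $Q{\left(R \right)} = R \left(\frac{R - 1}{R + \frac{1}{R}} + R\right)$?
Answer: $\frac{1018039229}{31685} \approx 32130.0$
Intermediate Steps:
$c{\left(S \right)} = 25$
$Q{\left(R \right)} = R \left(R + \frac{-1 + R}{R + \frac{1}{R}}\right)$ ($Q{\left(R \right)} = R \left(\frac{-1 + R}{R + \frac{1}{R}} + R\right) = R \left(R + \frac{-1 + R}{R + \frac{1}{R}}\right)$)
$t{\left(c{\left(14 \right)} \right)} + Q{\left(-178 \right)} = 25^{2} + \frac{\left(-178\right)^{3} \left(1 - 178\right)}{1 + \left(-178\right)^{2}} = 625 - 5639752 \frac{1}{1 + 31684} \left(-177\right) = 625 - 5639752 \cdot \frac{1}{31685} \left(-177\right) = 625 - \frac{5639752}{31685} \left(-177\right) = 625 + \frac{998236104}{31685} = \frac{1018039229}{31685}$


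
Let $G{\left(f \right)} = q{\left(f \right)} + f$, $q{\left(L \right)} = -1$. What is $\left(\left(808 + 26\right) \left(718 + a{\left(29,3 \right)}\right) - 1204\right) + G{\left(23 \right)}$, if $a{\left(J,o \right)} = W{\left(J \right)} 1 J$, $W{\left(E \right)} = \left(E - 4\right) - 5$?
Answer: $1081350$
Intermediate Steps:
$W{\left(E \right)} = -9 + E$ ($W{\left(E \right)} = \left(-4 + E\right) - 5 = -9 + E$)
$a{\left(J,o \right)} = J \left(-9 + J\right)$ ($a{\left(J,o \right)} = \left(-9 + J\right) 1 J = \left(-9 + J\right) J = J \left(-9 + J\right)$)
$G{\left(f \right)} = -1 + f$
$\left(\left(808 + 26\right) \left(718 + a{\left(29,3 \right)}\right) - 1204\right) + G{\left(23 \right)} = \left(\left(808 + 26\right) \left(718 + 29 \left(-9 + 29\right)\right) - 1204\right) + \left(-1 + 23\right) = \left(834 \left(718 + 29 \cdot 20\right) - 1204\right) + 22 = \left(834 \left(718 + 580\right) - 1204\right) + 22 = \left(834 \cdot 1298 - 1204\right) + 22 = \left(1082532 - 1204\right) + 22 = 1081328 + 22 = 1081350$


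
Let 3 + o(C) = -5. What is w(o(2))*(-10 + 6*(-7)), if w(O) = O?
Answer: 416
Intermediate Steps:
o(C) = -8 (o(C) = -3 - 5 = -8)
w(o(2))*(-10 + 6*(-7)) = -8*(-10 + 6*(-7)) = -8*(-10 - 42) = -8*(-52) = 416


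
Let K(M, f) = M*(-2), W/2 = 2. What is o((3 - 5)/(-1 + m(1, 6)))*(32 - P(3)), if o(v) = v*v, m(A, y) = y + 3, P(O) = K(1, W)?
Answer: 17/8 ≈ 2.1250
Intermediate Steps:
W = 4 (W = 2*2 = 4)
K(M, f) = -2*M
P(O) = -2 (P(O) = -2*1 = -2)
m(A, y) = 3 + y
o(v) = v²
o((3 - 5)/(-1 + m(1, 6)))*(32 - P(3)) = ((3 - 5)/(-1 + (3 + 6)))²*(32 - 1*(-2)) = (-2/(-1 + 9))²*(32 + 2) = (-2/8)²*34 = (-2*⅛)²*34 = (-¼)²*34 = (1/16)*34 = 17/8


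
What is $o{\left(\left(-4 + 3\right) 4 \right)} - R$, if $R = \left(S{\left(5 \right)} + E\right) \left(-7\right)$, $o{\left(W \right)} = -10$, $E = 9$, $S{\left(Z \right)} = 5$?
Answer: $88$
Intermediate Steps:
$R = -98$ ($R = \left(5 + 9\right) \left(-7\right) = 14 \left(-7\right) = -98$)
$o{\left(\left(-4 + 3\right) 4 \right)} - R = -10 - -98 = -10 + 98 = 88$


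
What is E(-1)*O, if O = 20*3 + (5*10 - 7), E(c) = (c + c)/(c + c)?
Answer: 103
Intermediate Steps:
E(c) = 1 (E(c) = (2*c)/((2*c)) = (2*c)*(1/(2*c)) = 1)
O = 103 (O = 60 + (50 - 7) = 60 + 43 = 103)
E(-1)*O = 1*103 = 103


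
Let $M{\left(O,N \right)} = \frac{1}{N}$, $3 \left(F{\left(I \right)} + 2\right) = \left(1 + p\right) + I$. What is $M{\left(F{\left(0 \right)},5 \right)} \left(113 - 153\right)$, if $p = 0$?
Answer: $-8$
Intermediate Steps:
$F{\left(I \right)} = - \frac{5}{3} + \frac{I}{3}$ ($F{\left(I \right)} = -2 + \frac{\left(1 + 0\right) + I}{3} = -2 + \frac{1 + I}{3} = -2 + \left(\frac{1}{3} + \frac{I}{3}\right) = - \frac{5}{3} + \frac{I}{3}$)
$M{\left(F{\left(0 \right)},5 \right)} \left(113 - 153\right) = \frac{113 - 153}{5} = \frac{1}{5} \left(-40\right) = -8$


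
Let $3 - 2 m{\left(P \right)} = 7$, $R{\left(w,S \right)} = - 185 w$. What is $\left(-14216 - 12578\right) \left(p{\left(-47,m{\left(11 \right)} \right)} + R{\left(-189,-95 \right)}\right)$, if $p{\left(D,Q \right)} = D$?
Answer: $-935592892$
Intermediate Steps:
$m{\left(P \right)} = -2$ ($m{\left(P \right)} = \frac{3}{2} - \frac{7}{2} = -2$)
$\left(-14216 - 12578\right) \left(p{\left(-47,m{\left(11 \right)} \right)} + R{\left(-189,-95 \right)}\right) = \left(-14216 - 12578\right) \left(-47 - -34965\right) = - 26794 \left(-47 + 34965\right) = \left(-26794\right) 34918 = -935592892$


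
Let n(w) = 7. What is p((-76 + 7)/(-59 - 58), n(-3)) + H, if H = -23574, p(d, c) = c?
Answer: -23567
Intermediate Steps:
p((-76 + 7)/(-59 - 58), n(-3)) + H = 7 - 23574 = -23567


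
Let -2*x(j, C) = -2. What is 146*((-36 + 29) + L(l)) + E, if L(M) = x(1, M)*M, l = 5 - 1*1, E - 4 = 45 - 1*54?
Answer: -443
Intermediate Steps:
E = -5 (E = 4 + (45 - 1*54) = 4 + (45 - 54) = 4 - 9 = -5)
x(j, C) = 1 (x(j, C) = -½*(-2) = 1)
l = 4 (l = 5 - 1 = 4)
L(M) = M (L(M) = 1*M = M)
146*((-36 + 29) + L(l)) + E = 146*((-36 + 29) + 4) - 5 = 146*(-7 + 4) - 5 = 146*(-3) - 5 = -438 - 5 = -443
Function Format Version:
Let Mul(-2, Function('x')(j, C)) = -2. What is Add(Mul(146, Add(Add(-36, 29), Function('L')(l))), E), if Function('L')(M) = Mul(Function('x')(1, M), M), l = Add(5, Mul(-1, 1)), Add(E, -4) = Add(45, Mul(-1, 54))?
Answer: -443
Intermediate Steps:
E = -5 (E = Add(4, Add(45, Mul(-1, 54))) = Add(4, Add(45, -54)) = Add(4, -9) = -5)
Function('x')(j, C) = 1 (Function('x')(j, C) = Mul(Rational(-1, 2), -2) = 1)
l = 4 (l = Add(5, -1) = 4)
Function('L')(M) = M (Function('L')(M) = Mul(1, M) = M)
Add(Mul(146, Add(Add(-36, 29), Function('L')(l))), E) = Add(Mul(146, Add(Add(-36, 29), 4)), -5) = Add(Mul(146, Add(-7, 4)), -5) = Add(Mul(146, -3), -5) = Add(-438, -5) = -443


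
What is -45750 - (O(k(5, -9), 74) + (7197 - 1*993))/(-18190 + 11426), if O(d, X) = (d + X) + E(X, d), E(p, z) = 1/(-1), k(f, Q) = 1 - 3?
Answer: -309446725/6764 ≈ -45749.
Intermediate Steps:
k(f, Q) = -2
E(p, z) = -1
O(d, X) = -1 + X + d (O(d, X) = (d + X) - 1 = (X + d) - 1 = -1 + X + d)
-45750 - (O(k(5, -9), 74) + (7197 - 1*993))/(-18190 + 11426) = -45750 - ((-1 + 74 - 2) + (7197 - 1*993))/(-18190 + 11426) = -45750 - (71 + (7197 - 993))/(-6764) = -45750 - (71 + 6204)*(-1)/6764 = -45750 - 6275*(-1)/6764 = -45750 - 1*(-6275/6764) = -45750 + 6275/6764 = -309446725/6764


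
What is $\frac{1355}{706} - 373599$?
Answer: $- \frac{263759539}{706} \approx -3.736 \cdot 10^{5}$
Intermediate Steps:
$\frac{1355}{706} - 373599 = - \frac{263759539}{706}$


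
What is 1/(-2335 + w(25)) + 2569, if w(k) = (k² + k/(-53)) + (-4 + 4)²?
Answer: 232892642/90655 ≈ 2569.0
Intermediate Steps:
w(k) = k² - k/53 (w(k) = (k² - k/53) + 0² = (k² - k/53) + 0 = k² - k/53)
1/(-2335 + w(25)) + 2569 = 1/(-2335 + 25*(-1/53 + 25)) + 2569 = 1/(-2335 + 25*(1324/53)) + 2569 = 1/(-2335 + 33100/53) + 2569 = 1/(-90655/53) + 2569 = -53/90655 + 2569 = 232892642/90655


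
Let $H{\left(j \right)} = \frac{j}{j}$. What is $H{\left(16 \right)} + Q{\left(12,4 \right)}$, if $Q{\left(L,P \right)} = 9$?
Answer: $10$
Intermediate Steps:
$H{\left(j \right)} = 1$
$H{\left(16 \right)} + Q{\left(12,4 \right)} = 1 + 9 = 10$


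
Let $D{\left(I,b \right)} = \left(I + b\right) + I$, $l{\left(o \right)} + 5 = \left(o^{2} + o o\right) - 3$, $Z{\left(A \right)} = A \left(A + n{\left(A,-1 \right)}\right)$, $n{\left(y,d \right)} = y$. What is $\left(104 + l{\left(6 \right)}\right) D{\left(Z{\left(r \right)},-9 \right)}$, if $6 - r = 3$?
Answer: $4536$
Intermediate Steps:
$r = 3$ ($r = 6 - 3 = 3$)
$Z{\left(A \right)} = 2 A^{2}$ ($Z{\left(A \right)} = A \left(A + A\right) = A 2 A = 2 A^{2}$)
$l{\left(o \right)} = -8 + 2 o^{2}$ ($l{\left(o \right)} = -5 - \left(3 - o^{2} - o o\right) = -5 + \left(\left(o^{2} + o^{2}\right) - 3\right) = -5 + \left(2 o^{2} - 3\right) = -5 + \left(-3 + 2 o^{2}\right) = -8 + 2 o^{2}$)
$D{\left(I,b \right)} = b + 2 I$
$\left(104 + l{\left(6 \right)}\right) D{\left(Z{\left(r \right)},-9 \right)} = \left(104 - \left(8 - 2 \cdot 6^{2}\right)\right) \left(-9 + 2 \cdot 2 \cdot 3^{2}\right) = \left(104 + \left(-8 + 2 \cdot 36\right)\right) \left(-9 + 2 \cdot 2 \cdot 9\right) = \left(104 + \left(-8 + 72\right)\right) \left(-9 + 2 \cdot 18\right) = \left(104 + 64\right) \left(-9 + 36\right) = 168 \cdot 27 = 4536$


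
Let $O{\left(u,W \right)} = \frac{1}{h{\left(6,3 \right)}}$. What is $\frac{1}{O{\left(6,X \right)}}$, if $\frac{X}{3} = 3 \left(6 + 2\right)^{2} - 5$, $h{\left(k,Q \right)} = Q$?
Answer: $3$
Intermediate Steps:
$X = 561$ ($X = 3 \left(3 \left(6 + 2\right)^{2} - 5\right) = 3 \left(3 \cdot 8^{2} - 5\right) = 3 \left(3 \cdot 64 - 5\right) = 3 \left(192 - 5\right) = 3 \cdot 187 = 561$)
$O{\left(u,W \right)} = \frac{1}{3}$
$\frac{1}{O{\left(6,X \right)}} = \frac{1}{\frac{1}{3}} = 3$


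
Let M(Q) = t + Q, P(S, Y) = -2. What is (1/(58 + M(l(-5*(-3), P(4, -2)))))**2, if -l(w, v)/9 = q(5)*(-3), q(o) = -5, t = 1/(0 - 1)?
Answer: 1/6084 ≈ 0.00016437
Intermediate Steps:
t = -1 (t = 1/(-1) = -1)
l(w, v) = -135 (l(w, v) = -(-45)*(-3) = -9*15 = -135)
M(Q) = -1 + Q
(1/(58 + M(l(-5*(-3), P(4, -2)))))**2 = (1/(58 + (-1 - 135)))**2 = (1/(58 - 136))**2 = (1/(-78))**2 = (-1/78)**2 = 1/6084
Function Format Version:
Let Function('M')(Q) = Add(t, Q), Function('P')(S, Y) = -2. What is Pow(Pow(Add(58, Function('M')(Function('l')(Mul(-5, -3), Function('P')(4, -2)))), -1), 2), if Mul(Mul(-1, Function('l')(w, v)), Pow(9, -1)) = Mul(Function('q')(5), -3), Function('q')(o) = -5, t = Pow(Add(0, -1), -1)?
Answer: Rational(1, 6084) ≈ 0.00016437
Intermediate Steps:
t = -1 (t = Pow(-1, -1) = -1)
Function('l')(w, v) = -135 (Function('l')(w, v) = Mul(-9, Mul(-5, -3)) = Mul(-9, 15) = -135)
Function('M')(Q) = Add(-1, Q)
Pow(Pow(Add(58, Function('M')(Function('l')(Mul(-5, -3), Function('P')(4, -2)))), -1), 2) = Pow(Pow(Add(58, Add(-1, -135)), -1), 2) = Pow(Pow(Add(58, -136), -1), 2) = Pow(Pow(-78, -1), 2) = Pow(Rational(-1, 78), 2) = Rational(1, 6084)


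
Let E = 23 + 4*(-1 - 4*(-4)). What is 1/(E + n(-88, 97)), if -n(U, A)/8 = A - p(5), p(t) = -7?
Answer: -1/749 ≈ -0.0013351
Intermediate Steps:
n(U, A) = -56 - 8*A (n(U, A) = -8*(A - 1*(-7)) = -8*(A + 7) = -8*(7 + A) = -56 - 8*A)
E = 83 (E = 23 + 4*(-1 + 16) = 23 + 4*15 = 23 + 60 = 83)
1/(E + n(-88, 97)) = 1/(83 + (-56 - 8*97)) = 1/(83 + (-56 - 776)) = 1/(83 - 832) = 1/(-749) = -1/749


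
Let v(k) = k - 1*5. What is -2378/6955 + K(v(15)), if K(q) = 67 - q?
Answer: 394057/6955 ≈ 56.658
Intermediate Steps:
v(k) = -5 + k (v(k) = k - 5 = -5 + k)
-2378/6955 + K(v(15)) = -2378/6955 + (67 - (-5 + 15)) = -2378*1/6955 + (67 - 1*10) = -2378/6955 + (67 - 10) = -2378/6955 + 57 = 394057/6955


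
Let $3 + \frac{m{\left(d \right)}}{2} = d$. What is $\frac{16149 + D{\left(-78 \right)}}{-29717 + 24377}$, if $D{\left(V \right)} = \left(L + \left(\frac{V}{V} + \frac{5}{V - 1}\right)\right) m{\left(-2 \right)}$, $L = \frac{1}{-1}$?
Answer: $- \frac{1275821}{421860} \approx -3.0243$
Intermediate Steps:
$L = -1$
$m{\left(d \right)} = -6 + 2 d$
$D{\left(V \right)} = - \frac{50}{-1 + V}$ ($D{\left(V \right)} = \left(-1 + \left(\frac{V}{V} + \frac{5}{V - 1}\right)\right) \left(-6 + 2 \left(-2\right)\right) = \left(-1 + \left(1 + \frac{5}{V - 1}\right)\right) \left(-6 - 4\right) = \left(-1 + \left(1 + \frac{5}{-1 + V}\right)\right) \left(-10\right) = \frac{5}{-1 + V} \left(-10\right) = - \frac{50}{-1 + V}$)
$\frac{16149 + D{\left(-78 \right)}}{-29717 + 24377} = \frac{16149 - \frac{50}{-1 - 78}}{-29717 + 24377} = \frac{16149 - \frac{50}{-79}}{-5340} = \left(16149 - - \frac{50}{79}\right) \left(- \frac{1}{5340}\right) = \left(16149 + \frac{50}{79}\right) \left(- \frac{1}{5340}\right) = \frac{1275821}{79} \left(- \frac{1}{5340}\right) = - \frac{1275821}{421860}$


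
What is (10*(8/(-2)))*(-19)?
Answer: 760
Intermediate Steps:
(10*(8/(-2)))*(-19) = (10*(8*(-½)))*(-19) = (10*(-4))*(-19) = -40*(-19) = 760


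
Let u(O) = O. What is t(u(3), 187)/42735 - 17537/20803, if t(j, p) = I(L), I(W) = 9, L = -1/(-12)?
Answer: -3517636/4173785 ≈ -0.84279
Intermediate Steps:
L = 1/12 (L = -1*(-1/12) = 1/12 ≈ 0.083333)
t(j, p) = 9
t(u(3), 187)/42735 - 17537/20803 = 9/42735 - 17537/20803 = 9*(1/42735) - 17537*1/20803 = 3/14245 - 247/293 = -3517636/4173785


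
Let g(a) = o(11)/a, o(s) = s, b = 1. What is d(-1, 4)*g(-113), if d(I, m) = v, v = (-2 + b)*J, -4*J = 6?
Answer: -33/226 ≈ -0.14602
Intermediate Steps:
J = -3/2 (J = -1/4*6 = -3/2 ≈ -1.5000)
g(a) = 11/a
v = 3/2 (v = (-2 + 1)*(-3/2) = -1*(-3/2) = 3/2 ≈ 1.5000)
d(I, m) = 3/2
d(-1, 4)*g(-113) = 3*(11/(-113))/2 = 3*(11*(-1/113))/2 = (3/2)*(-11/113) = -33/226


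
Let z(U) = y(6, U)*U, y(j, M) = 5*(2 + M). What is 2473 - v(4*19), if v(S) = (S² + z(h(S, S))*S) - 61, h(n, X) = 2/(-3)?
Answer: -26138/9 ≈ -2904.2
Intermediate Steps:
y(j, M) = 10 + 5*M
h(n, X) = -⅔ (h(n, X) = 2*(-⅓) = -⅔)
z(U) = U*(10 + 5*U) (z(U) = (10 + 5*U)*U = U*(10 + 5*U))
v(S) = -61 + S² - 40*S/9 (v(S) = (S² + (5*(-⅔)*(2 - ⅔))*S) - 61 = (S² + (5*(-⅔)*(4/3))*S) - 61 = (S² - 40*S/9) - 61 = -61 + S² - 40*S/9)
2473 - v(4*19) = 2473 - (-61 + (4*19)² - 160*19/9) = 2473 - (-61 + 76² - 40/9*76) = 2473 - (-61 + 5776 - 3040/9) = 2473 - 1*48395/9 = 2473 - 48395/9 = -26138/9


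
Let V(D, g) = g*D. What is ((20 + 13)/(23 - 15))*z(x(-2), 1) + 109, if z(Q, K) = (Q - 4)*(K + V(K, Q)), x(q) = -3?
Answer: 667/4 ≈ 166.75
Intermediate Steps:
V(D, g) = D*g
z(Q, K) = (-4 + Q)*(K + K*Q) (z(Q, K) = (Q - 4)*(K + K*Q) = (-4 + Q)*(K + K*Q))
((20 + 13)/(23 - 15))*z(x(-2), 1) + 109 = ((20 + 13)/(23 - 15))*(1*(-4 + (-3)² - 3*(-3))) + 109 = (33/8)*(1*(-4 + 9 + 9)) + 109 = (33*(⅛))*(1*14) + 109 = (33/8)*14 + 109 = 231/4 + 109 = 667/4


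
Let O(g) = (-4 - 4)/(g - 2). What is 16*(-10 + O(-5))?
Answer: -992/7 ≈ -141.71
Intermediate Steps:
O(g) = -8/(-2 + g)
16*(-10 + O(-5)) = 16*(-10 - 8/(-2 - 5)) = 16*(-10 - 8/(-7)) = 16*(-10 - 8*(-⅐)) = 16*(-10 + 8/7) = 16*(-62/7) = -992/7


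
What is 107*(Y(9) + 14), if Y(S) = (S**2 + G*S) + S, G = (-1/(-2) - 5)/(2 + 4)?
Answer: 41623/4 ≈ 10406.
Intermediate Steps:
G = -3/4 (G = (-1*(-1/2) - 5)/6 = (1/2 - 5)*(1/6) = -9/2*1/6 = -3/4 ≈ -0.75000)
Y(S) = S**2 + S/4 (Y(S) = (S**2 - 3*S/4) + S = S**2 + S/4)
107*(Y(9) + 14) = 107*(9*(1/4 + 9) + 14) = 107*(9*(37/4) + 14) = 107*(333/4 + 14) = 107*(389/4) = 41623/4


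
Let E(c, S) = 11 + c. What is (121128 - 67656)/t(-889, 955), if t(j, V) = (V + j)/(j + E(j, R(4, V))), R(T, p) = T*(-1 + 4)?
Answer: -15747504/11 ≈ -1.4316e+6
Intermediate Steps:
R(T, p) = 3*T (R(T, p) = T*3 = 3*T)
t(j, V) = (V + j)/(11 + 2*j) (t(j, V) = (V + j)/(j + (11 + j)) = (V + j)/(11 + 2*j))
(121128 - 67656)/t(-889, 955) = (121128 - 67656)/(((955 - 889)/(11 + 2*(-889)))) = 53472/((66/(11 - 1778))) = 53472/((66/(-1767))) = 53472/((-1/1767*66)) = 53472/(-22/589) = 53472*(-589/22) = -15747504/11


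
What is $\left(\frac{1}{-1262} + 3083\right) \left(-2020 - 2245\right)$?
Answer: $- \frac{16594027425}{1262} \approx -1.3149 \cdot 10^{7}$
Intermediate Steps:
$\left(\frac{1}{-1262} + 3083\right) \left(-2020 - 2245\right) = \left(- \frac{1}{1262} + 3083\right) \left(-4265\right) = \frac{3890745}{1262} \left(-4265\right) = - \frac{16594027425}{1262}$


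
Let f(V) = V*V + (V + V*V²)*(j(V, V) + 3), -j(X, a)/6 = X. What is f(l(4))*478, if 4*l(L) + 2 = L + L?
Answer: -12906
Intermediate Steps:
l(L) = -½ + L/2 (l(L) = -½ + (L + L)/4 = -½ + (2*L)/4 = -½ + L/2)
j(X, a) = -6*X
f(V) = V² + (3 - 6*V)*(V + V³) (f(V) = V*V + (V + V*V²)*(-6*V + 3) = V² + (V + V³)*(3 - 6*V) = V² + (3 - 6*V)*(V + V³))
f(l(4))*478 = ((-½ + (½)*4)*(3 - 6*(-½ + (½)*4)³ - 5*(-½ + (½)*4) + 3*(-½ + (½)*4)²))*478 = ((-½ + 2)*(3 - 6*(-½ + 2)³ - 5*(-½ + 2) + 3*(-½ + 2)²))*478 = (3*(3 - 6*(3/2)³ - 5*3/2 + 3*(3/2)²)/2)*478 = (3*(3 - 6*27/8 - 15/2 + 3*(9/4))/2)*478 = (3*(3 - 81/4 - 15/2 + 27/4)/2)*478 = ((3/2)*(-18))*478 = -27*478 = -12906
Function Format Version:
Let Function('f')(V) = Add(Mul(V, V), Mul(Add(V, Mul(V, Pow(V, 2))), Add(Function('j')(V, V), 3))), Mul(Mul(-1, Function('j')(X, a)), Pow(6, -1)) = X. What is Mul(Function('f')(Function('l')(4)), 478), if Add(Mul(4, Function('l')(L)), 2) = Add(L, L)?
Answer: -12906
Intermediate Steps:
Function('l')(L) = Add(Rational(-1, 2), Mul(Rational(1, 2), L)) (Function('l')(L) = Add(Rational(-1, 2), Mul(Rational(1, 4), Add(L, L))) = Add(Rational(-1, 2), Mul(Rational(1, 4), Mul(2, L))) = Add(Rational(-1, 2), Mul(Rational(1, 2), L)))
Function('j')(X, a) = Mul(-6, X)
Function('f')(V) = Add(Pow(V, 2), Mul(Add(3, Mul(-6, V)), Add(V, Pow(V, 3)))) (Function('f')(V) = Add(Mul(V, V), Mul(Add(V, Mul(V, Pow(V, 2))), Add(Mul(-6, V), 3))) = Add(Pow(V, 2), Mul(Add(V, Pow(V, 3)), Add(3, Mul(-6, V)))) = Add(Pow(V, 2), Mul(Add(3, Mul(-6, V)), Add(V, Pow(V, 3)))))
Mul(Function('f')(Function('l')(4)), 478) = Mul(Mul(Add(Rational(-1, 2), Mul(Rational(1, 2), 4)), Add(3, Mul(-6, Pow(Add(Rational(-1, 2), Mul(Rational(1, 2), 4)), 3)), Mul(-5, Add(Rational(-1, 2), Mul(Rational(1, 2), 4))), Mul(3, Pow(Add(Rational(-1, 2), Mul(Rational(1, 2), 4)), 2)))), 478) = Mul(Mul(Add(Rational(-1, 2), 2), Add(3, Mul(-6, Pow(Add(Rational(-1, 2), 2), 3)), Mul(-5, Add(Rational(-1, 2), 2)), Mul(3, Pow(Add(Rational(-1, 2), 2), 2)))), 478) = Mul(Mul(Rational(3, 2), Add(3, Mul(-6, Pow(Rational(3, 2), 3)), Mul(-5, Rational(3, 2)), Mul(3, Pow(Rational(3, 2), 2)))), 478) = Mul(Mul(Rational(3, 2), Add(3, Mul(-6, Rational(27, 8)), Rational(-15, 2), Mul(3, Rational(9, 4)))), 478) = Mul(Mul(Rational(3, 2), Add(3, Rational(-81, 4), Rational(-15, 2), Rational(27, 4))), 478) = Mul(Mul(Rational(3, 2), -18), 478) = Mul(-27, 478) = -12906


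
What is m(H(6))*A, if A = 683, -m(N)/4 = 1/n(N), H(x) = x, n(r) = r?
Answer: -1366/3 ≈ -455.33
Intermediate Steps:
m(N) = -4/N
m(H(6))*A = -4/6*683 = -4*1/6*683 = -2/3*683 = -1366/3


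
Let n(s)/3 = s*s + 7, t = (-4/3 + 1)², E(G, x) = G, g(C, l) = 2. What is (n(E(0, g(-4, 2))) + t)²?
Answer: 36100/81 ≈ 445.68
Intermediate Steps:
t = ⅑ (t = (-4*⅓ + 1)² = (-4/3 + 1)² = (-⅓)² = ⅑ ≈ 0.11111)
n(s) = 21 + 3*s² (n(s) = 3*(s*s + 7) = 3*(s² + 7) = 3*(7 + s²) = 21 + 3*s²)
(n(E(0, g(-4, 2))) + t)² = ((21 + 3*0²) + ⅑)² = ((21 + 3*0) + ⅑)² = ((21 + 0) + ⅑)² = (21 + ⅑)² = (190/9)² = 36100/81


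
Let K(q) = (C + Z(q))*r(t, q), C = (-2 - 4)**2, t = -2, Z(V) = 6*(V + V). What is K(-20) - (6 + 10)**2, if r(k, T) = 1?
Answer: -460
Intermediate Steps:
Z(V) = 12*V (Z(V) = 6*(2*V) = 12*V)
C = 36 (C = (-6)**2 = 36)
K(q) = 36 + 12*q (K(q) = (36 + 12*q)*1 = 36 + 12*q)
K(-20) - (6 + 10)**2 = (36 + 12*(-20)) - (6 + 10)**2 = (36 - 240) - 1*16**2 = -204 - 1*256 = -204 - 256 = -460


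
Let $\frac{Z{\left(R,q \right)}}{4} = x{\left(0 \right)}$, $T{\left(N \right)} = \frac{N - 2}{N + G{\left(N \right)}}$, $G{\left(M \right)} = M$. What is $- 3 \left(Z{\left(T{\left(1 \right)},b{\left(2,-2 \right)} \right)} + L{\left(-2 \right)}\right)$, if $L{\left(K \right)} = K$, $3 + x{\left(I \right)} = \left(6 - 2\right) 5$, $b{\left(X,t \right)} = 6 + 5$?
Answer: $-198$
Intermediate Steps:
$b{\left(X,t \right)} = 11$
$T{\left(N \right)} = \frac{-2 + N}{2 N}$ ($T{\left(N \right)} = \frac{N - 2}{N + N} = \frac{-2 + N}{2 N}$)
$x{\left(I \right)} = 17$ ($x{\left(I \right)} = -3 + \left(6 - 2\right) 5 = -3 + 4 \cdot 5 = -3 + 20 = 17$)
$Z{\left(R,q \right)} = 68$ ($Z{\left(R,q \right)} = 4 \cdot 17 = 68$)
$- 3 \left(Z{\left(T{\left(1 \right)},b{\left(2,-2 \right)} \right)} + L{\left(-2 \right)}\right) = - 3 \left(68 - 2\right) = \left(-3\right) 66 = -198$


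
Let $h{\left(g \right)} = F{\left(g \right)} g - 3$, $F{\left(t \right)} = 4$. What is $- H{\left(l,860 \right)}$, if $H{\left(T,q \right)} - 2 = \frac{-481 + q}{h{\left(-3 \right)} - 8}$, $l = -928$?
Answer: $\frac{333}{23} \approx 14.478$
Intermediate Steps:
$h{\left(g \right)} = -3 + 4 g$ ($h{\left(g \right)} = 4 g - 3 = -3 + 4 g$)
$H{\left(T,q \right)} = \frac{527}{23} - \frac{q}{23}$ ($H{\left(T,q \right)} = 2 + \frac{-481 + q}{\left(-3 + 4 \left(-3\right)\right) - 8} = 2 + \frac{-481 + q}{\left(-3 - 12\right) - 8} = 2 + \frac{-481 + q}{-15 - 8} = 2 + \frac{-481 + q}{-23} = 2 + \left(-481 + q\right) \left(- \frac{1}{23}\right) = 2 - \left(- \frac{481}{23} + \frac{q}{23}\right) = \frac{527}{23} - \frac{q}{23}$)
$- H{\left(l,860 \right)} = - (\frac{527}{23} - \frac{860}{23}) = \left(-1\right) \left(- \frac{333}{23}\right) = \frac{333}{23}$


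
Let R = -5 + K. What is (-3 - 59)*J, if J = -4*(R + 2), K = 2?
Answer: -248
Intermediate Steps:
R = -3 (R = -5 + 2 = -3)
J = 4 (J = -4*(-3 + 2) = -4*(-1) = 4)
(-3 - 59)*J = (-3 - 59)*4 = -62*4 = -248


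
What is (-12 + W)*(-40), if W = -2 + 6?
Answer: 320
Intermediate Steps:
W = 4
(-12 + W)*(-40) = (-12 + 4)*(-40) = -8*(-40) = 320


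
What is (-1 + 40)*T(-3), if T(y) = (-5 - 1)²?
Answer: 1404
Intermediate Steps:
T(y) = 36 (T(y) = (-6)² = 36)
(-1 + 40)*T(-3) = (-1 + 40)*36 = 39*36 = 1404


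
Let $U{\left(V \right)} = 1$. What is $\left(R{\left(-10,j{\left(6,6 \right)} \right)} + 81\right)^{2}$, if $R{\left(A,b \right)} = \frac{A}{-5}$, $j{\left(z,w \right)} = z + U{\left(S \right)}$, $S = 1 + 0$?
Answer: $6889$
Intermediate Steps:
$S = 1$
$j{\left(z,w \right)} = 1 + z$ ($j{\left(z,w \right)} = z + 1 = 1 + z$)
$R{\left(A,b \right)} = - \frac{A}{5}$ ($R{\left(A,b \right)} = A \left(- \frac{1}{5}\right) = - \frac{A}{5}$)
$\left(R{\left(-10,j{\left(6,6 \right)} \right)} + 81\right)^{2} = \left(\left(- \frac{1}{5}\right) \left(-10\right) + 81\right)^{2} = \left(2 + 81\right)^{2} = 83^{2} = 6889$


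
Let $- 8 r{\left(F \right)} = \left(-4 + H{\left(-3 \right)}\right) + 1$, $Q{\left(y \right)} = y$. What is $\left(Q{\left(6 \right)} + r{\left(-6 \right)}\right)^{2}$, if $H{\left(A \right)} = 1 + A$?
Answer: $\frac{2809}{64} \approx 43.891$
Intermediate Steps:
$r{\left(F \right)} = \frac{5}{8}$ ($r{\left(F \right)} = - \frac{\left(-4 + \left(1 - 3\right)\right) + 1}{8} = - \frac{\left(-4 - 2\right) + 1}{8} = - \frac{-6 + 1}{8} = \left(- \frac{1}{8}\right) \left(-5\right) = \frac{5}{8}$)
$\left(Q{\left(6 \right)} + r{\left(-6 \right)}\right)^{2} = \left(6 + \frac{5}{8}\right)^{2} = \left(\frac{53}{8}\right)^{2} = \frac{2809}{64}$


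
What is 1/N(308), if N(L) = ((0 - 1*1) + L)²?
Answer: 1/94249 ≈ 1.0610e-5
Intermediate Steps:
N(L) = (-1 + L)² (N(L) = ((0 - 1) + L)² = (-1 + L)²)
1/N(308) = 1/((-1 + 308)²) = 1/(307²) = 1/94249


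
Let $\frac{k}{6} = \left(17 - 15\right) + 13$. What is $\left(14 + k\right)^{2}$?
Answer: $10816$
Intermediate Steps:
$k = 90$ ($k = 6 \left(\left(17 - 15\right) + 13\right) = 6 \left(2 + 13\right) = 6 \cdot 15 = 90$)
$\left(14 + k\right)^{2} = \left(14 + 90\right)^{2} = 104^{2} = 10816$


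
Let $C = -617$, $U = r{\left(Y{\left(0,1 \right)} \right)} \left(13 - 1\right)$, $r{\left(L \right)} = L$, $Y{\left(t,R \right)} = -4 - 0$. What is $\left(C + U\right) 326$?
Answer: $-216790$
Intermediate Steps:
$Y{\left(t,R \right)} = -4$ ($Y{\left(t,R \right)} = -4 + 0 = -4$)
$U = -48$ ($U = - 4 \left(13 - 1\right) = \left(-4\right) 12 = -48$)
$\left(C + U\right) 326 = \left(-617 - 48\right) 326 = \left(-665\right) 326 = -216790$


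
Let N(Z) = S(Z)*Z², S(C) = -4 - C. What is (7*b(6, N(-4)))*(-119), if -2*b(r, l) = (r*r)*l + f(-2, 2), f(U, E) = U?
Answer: -833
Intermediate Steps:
N(Z) = Z²*(-4 - Z) (N(Z) = (-4 - Z)*Z² = Z²*(-4 - Z))
b(r, l) = 1 - l*r²/2 (b(r, l) = -((r*r)*l - 2)/2 = -(r²*l - 2)/2 = -(l*r² - 2)/2 = -(-2 + l*r²)/2 = 1 - l*r²/2)
(7*b(6, N(-4)))*(-119) = (7*(1 - ½*(-4)²*(-4 - 1*(-4))*6²))*(-119) = (7*(1 - ½*16*(-4 + 4)*36))*(-119) = (7*(1 - ½*16*0*36))*(-119) = (7*(1 - ½*0*36))*(-119) = (7*(1 + 0))*(-119) = (7*1)*(-119) = 7*(-119) = -833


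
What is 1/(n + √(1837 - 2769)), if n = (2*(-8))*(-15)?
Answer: 60/14633 - I*√233/29266 ≈ 0.0041003 - 0.00052157*I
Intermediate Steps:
n = 240 (n = -16*(-15) = 240)
1/(n + √(1837 - 2769)) = 1/(240 + √(1837 - 2769)) = 1/(240 + √(-932)) = 1/(240 + 2*I*√233)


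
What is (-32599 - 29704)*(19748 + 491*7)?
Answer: -1444495055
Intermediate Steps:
(-32599 - 29704)*(19748 + 491*7) = -62303*(19748 + 3437) = -62303*23185 = -1444495055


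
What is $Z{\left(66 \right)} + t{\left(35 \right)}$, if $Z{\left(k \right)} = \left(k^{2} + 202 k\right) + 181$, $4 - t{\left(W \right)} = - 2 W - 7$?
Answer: $17950$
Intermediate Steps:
$t{\left(W \right)} = 11 + 2 W$ ($t{\left(W \right)} = 4 - \left(- 2 W - 7\right) = 4 - \left(-7 - 2 W\right) = 4 + \left(7 + 2 W\right) = 11 + 2 W$)
$Z{\left(k \right)} = 181 + k^{2} + 202 k$
$Z{\left(66 \right)} + t{\left(35 \right)} = \left(181 + 66^{2} + 202 \cdot 66\right) + \left(11 + 2 \cdot 35\right) = \left(181 + 4356 + 13332\right) + \left(11 + 70\right) = 17869 + 81 = 17950$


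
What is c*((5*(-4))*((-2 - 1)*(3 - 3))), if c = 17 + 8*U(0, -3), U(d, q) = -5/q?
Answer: 0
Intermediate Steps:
c = 91/3 (c = 17 + 8*(-5/(-3)) = 17 + 8*(-5*(-⅓)) = 17 + 8*(5/3) = 17 + 40/3 = 91/3 ≈ 30.333)
c*((5*(-4))*((-2 - 1)*(3 - 3))) = 91*((5*(-4))*((-2 - 1)*(3 - 3)))/3 = 91*(-(-60)*0)/3 = 91*(-20*0)/3 = (91/3)*0 = 0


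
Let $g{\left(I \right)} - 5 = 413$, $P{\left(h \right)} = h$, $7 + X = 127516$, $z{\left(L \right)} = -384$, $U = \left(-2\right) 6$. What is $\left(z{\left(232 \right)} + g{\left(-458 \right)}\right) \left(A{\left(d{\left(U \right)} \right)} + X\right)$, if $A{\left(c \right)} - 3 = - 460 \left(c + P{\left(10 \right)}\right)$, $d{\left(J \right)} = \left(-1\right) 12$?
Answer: $4366688$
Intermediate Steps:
$U = -12$
$d{\left(J \right)} = -12$
$X = 127509$ ($X = -7 + 127516 = 127509$)
$A{\left(c \right)} = -4597 - 460 c$ ($A{\left(c \right)} = 3 - 460 \left(c + 10\right) = 3 - 460 \left(10 + c\right) = 3 - \left(4600 + 460 c\right) = -4597 - 460 c$)
$g{\left(I \right)} = 418$ ($g{\left(I \right)} = 5 + 413 = 418$)
$\left(z{\left(232 \right)} + g{\left(-458 \right)}\right) \left(A{\left(d{\left(U \right)} \right)} + X\right) = \left(-384 + 418\right) \left(\left(-4597 - -5520\right) + 127509\right) = 34 \left(\left(-4597 + 5520\right) + 127509\right) = 34 \left(923 + 127509\right) = 34 \cdot 128432 = 4366688$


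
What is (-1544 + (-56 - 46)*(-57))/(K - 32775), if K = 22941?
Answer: -2135/4917 ≈ -0.43421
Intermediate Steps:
(-1544 + (-56 - 46)*(-57))/(K - 32775) = (-1544 + (-56 - 46)*(-57))/(22941 - 32775) = (-1544 - 102*(-57))/(-9834) = (-1544 + 5814)*(-1/9834) = 4270*(-1/9834) = -2135/4917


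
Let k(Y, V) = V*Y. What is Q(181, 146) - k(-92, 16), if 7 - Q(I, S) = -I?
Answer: 1660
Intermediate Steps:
Q(I, S) = 7 + I (Q(I, S) = 7 - (-1)*I = 7 + I)
Q(181, 146) - k(-92, 16) = (7 + 181) - 16*(-92) = 188 - 1*(-1472) = 188 + 1472 = 1660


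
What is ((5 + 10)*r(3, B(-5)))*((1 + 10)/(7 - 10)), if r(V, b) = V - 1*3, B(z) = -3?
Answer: 0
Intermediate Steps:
r(V, b) = -3 + V (r(V, b) = V - 3 = -3 + V)
((5 + 10)*r(3, B(-5)))*((1 + 10)/(7 - 10)) = ((5 + 10)*(-3 + 3))*((1 + 10)/(7 - 10)) = (15*0)*(11/(-3)) = 0*(11*(-⅓)) = 0*(-11/3) = 0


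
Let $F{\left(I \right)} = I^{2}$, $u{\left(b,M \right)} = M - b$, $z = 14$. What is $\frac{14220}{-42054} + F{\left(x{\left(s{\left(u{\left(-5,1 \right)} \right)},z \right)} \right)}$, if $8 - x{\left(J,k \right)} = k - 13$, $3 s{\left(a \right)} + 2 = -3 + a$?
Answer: $\frac{341071}{7009} \approx 48.662$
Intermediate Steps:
$s{\left(a \right)} = - \frac{5}{3} + \frac{a}{3}$ ($s{\left(a \right)} = - \frac{2}{3} + \frac{-3 + a}{3} = - \frac{2}{3} + \left(-1 + \frac{a}{3}\right) = - \frac{5}{3} + \frac{a}{3}$)
$x{\left(J,k \right)} = 21 - k$ ($x{\left(J,k \right)} = 8 - \left(k - 13\right) = 8 - \left(-13 + k\right) = 21 - k$)
$\frac{14220}{-42054} + F{\left(x{\left(s{\left(u{\left(-5,1 \right)} \right)},z \right)} \right)} = \frac{14220}{-42054} + \left(21 - 14\right)^{2} = 14220 \left(- \frac{1}{42054}\right) + \left(21 - 14\right)^{2} = - \frac{2370}{7009} + 7^{2} = - \frac{2370}{7009} + 49 = \frac{341071}{7009}$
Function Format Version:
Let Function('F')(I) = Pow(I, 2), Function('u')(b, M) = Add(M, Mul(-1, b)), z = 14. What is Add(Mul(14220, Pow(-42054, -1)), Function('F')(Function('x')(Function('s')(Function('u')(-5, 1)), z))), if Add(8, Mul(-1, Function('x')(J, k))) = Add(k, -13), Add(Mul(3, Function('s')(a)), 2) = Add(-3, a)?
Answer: Rational(341071, 7009) ≈ 48.662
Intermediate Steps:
Function('s')(a) = Add(Rational(-5, 3), Mul(Rational(1, 3), a)) (Function('s')(a) = Add(Rational(-2, 3), Mul(Rational(1, 3), Add(-3, a))) = Add(Rational(-2, 3), Add(-1, Mul(Rational(1, 3), a))) = Add(Rational(-5, 3), Mul(Rational(1, 3), a)))
Function('x')(J, k) = Add(21, Mul(-1, k)) (Function('x')(J, k) = Add(8, Mul(-1, Add(k, -13))) = Add(8, Mul(-1, Add(-13, k))) = Add(8, Add(13, Mul(-1, k))) = Add(21, Mul(-1, k)))
Add(Mul(14220, Pow(-42054, -1)), Function('F')(Function('x')(Function('s')(Function('u')(-5, 1)), z))) = Add(Mul(14220, Pow(-42054, -1)), Pow(Add(21, Mul(-1, 14)), 2)) = Add(Mul(14220, Rational(-1, 42054)), Pow(Add(21, -14), 2)) = Add(Rational(-2370, 7009), Pow(7, 2)) = Add(Rational(-2370, 7009), 49) = Rational(341071, 7009)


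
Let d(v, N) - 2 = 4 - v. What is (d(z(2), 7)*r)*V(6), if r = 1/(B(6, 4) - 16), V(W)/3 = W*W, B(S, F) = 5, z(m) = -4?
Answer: -1080/11 ≈ -98.182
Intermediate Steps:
V(W) = 3*W**2 (V(W) = 3*(W*W) = 3*W**2)
d(v, N) = 6 - v (d(v, N) = 2 + (4 - v) = 6 - v)
r = -1/11 (r = 1/(5 - 16) = 1/(-11) = -1/11 ≈ -0.090909)
(d(z(2), 7)*r)*V(6) = ((6 - 1*(-4))*(-1/11))*(3*6**2) = ((6 + 4)*(-1/11))*(3*36) = (10*(-1/11))*108 = -10/11*108 = -1080/11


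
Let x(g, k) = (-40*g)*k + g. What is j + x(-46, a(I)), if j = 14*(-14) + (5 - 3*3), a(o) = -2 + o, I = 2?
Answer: -246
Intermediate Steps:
j = -200 (j = -196 + (5 - 9) = -196 - 4 = -200)
x(g, k) = g - 40*g*k (x(g, k) = -40*g*k + g = g - 40*g*k)
j + x(-46, a(I)) = -200 - 46*(1 - 40*(-2 + 2)) = -200 - 46*(1 - 40*0) = -200 - 46*(1 + 0) = -200 - 46*1 = -200 - 46 = -246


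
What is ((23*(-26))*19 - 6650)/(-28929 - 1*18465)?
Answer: 3002/7899 ≈ 0.38005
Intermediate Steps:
((23*(-26))*19 - 6650)/(-28929 - 1*18465) = (-598*19 - 6650)/(-28929 - 18465) = (-11362 - 6650)/(-47394) = -18012*(-1/47394) = 3002/7899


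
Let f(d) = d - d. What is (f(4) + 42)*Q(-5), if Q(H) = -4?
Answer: -168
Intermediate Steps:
f(d) = 0
(f(4) + 42)*Q(-5) = (0 + 42)*(-4) = 42*(-4) = -168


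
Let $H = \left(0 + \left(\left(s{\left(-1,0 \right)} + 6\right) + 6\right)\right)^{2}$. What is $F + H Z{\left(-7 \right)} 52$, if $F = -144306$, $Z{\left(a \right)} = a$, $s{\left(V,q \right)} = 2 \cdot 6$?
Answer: $-353970$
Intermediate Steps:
$s{\left(V,q \right)} = 12$
$H = 576$ ($H = \left(0 + \left(\left(12 + 6\right) + 6\right)\right)^{2} = \left(0 + \left(18 + 6\right)\right)^{2} = \left(0 + 24\right)^{2} = 24^{2} = 576$)
$F + H Z{\left(-7 \right)} 52 = -144306 + 576 \left(-7\right) 52 = -144306 - 209664 = -353970$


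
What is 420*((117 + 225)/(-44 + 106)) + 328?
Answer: 81988/31 ≈ 2644.8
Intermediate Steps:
420*((117 + 225)/(-44 + 106)) + 328 = 420*(342/62) + 328 = 420*(342*(1/62)) + 328 = 420*(171/31) + 328 = 71820/31 + 328 = 81988/31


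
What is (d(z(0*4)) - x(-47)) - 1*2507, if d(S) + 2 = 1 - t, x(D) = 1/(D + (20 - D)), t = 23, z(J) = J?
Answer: -50621/20 ≈ -2531.1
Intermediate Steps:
x(D) = 1/20
d(S) = -24 (d(S) = -2 + (1 - 1*23) = -2 + (1 - 23) = -2 - 22 = -24)
(d(z(0*4)) - x(-47)) - 1*2507 = (-24 - 1*1/20) - 1*2507 = (-24 - 1/20) - 2507 = -481/20 - 2507 = -50621/20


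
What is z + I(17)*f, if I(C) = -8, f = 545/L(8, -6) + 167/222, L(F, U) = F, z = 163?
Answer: -43070/111 ≈ -388.02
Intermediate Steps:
f = 61163/888 (f = 545/8 + 167/222 = 61163/888 ≈ 68.877)
z + I(17)*f = 163 - 8*61163/888 = 163 - 61163/111 = -43070/111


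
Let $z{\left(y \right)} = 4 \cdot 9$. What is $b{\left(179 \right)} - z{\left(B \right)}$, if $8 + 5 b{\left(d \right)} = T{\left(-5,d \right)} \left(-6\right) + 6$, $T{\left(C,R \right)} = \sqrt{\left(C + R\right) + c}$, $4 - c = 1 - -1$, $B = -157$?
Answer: $- \frac{182}{5} - \frac{24 \sqrt{11}}{5} \approx -52.32$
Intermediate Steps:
$c = 2$ ($c = 4 - \left(1 - -1\right) = 4 - \left(1 + 1\right) = 4 - 2 = 2$)
$T{\left(C,R \right)} = \sqrt{2 + C + R}$ ($T{\left(C,R \right)} = \sqrt{\left(C + R\right) + 2} = \sqrt{2 + C + R}$)
$z{\left(y \right)} = 36$
$b{\left(d \right)} = - \frac{2}{5} - \frac{6 \sqrt{-3 + d}}{5}$ ($b{\left(d \right)} = - \frac{8}{5} + \frac{\sqrt{2 - 5 + d} \left(-6\right) + 6}{5} = - \frac{8}{5} + \frac{\sqrt{-3 + d} \left(-6\right) + 6}{5} = - \frac{8}{5} + \frac{- 6 \sqrt{-3 + d} + 6}{5} = - \frac{8}{5} + \frac{6 - 6 \sqrt{-3 + d}}{5} = - \frac{8}{5} - \left(- \frac{6}{5} + \frac{6 \sqrt{-3 + d}}{5}\right) = - \frac{2}{5} - \frac{6 \sqrt{-3 + d}}{5}$)
$b{\left(179 \right)} - z{\left(B \right)} = \left(- \frac{2}{5} - \frac{6 \sqrt{-3 + 179}}{5}\right) - 36 = \left(- \frac{2}{5} - \frac{6 \sqrt{176}}{5}\right) - 36 = \left(- \frac{2}{5} - \frac{6 \cdot 4 \sqrt{11}}{5}\right) - 36 = \left(- \frac{2}{5} - \frac{24 \sqrt{11}}{5}\right) - 36 = - \frac{182}{5} - \frac{24 \sqrt{11}}{5}$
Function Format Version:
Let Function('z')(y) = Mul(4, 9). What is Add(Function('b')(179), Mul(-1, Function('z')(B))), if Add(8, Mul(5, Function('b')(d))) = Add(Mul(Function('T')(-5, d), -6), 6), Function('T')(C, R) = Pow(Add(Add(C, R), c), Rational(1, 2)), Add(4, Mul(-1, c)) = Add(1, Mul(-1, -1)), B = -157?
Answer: Add(Rational(-182, 5), Mul(Rational(-24, 5), Pow(11, Rational(1, 2)))) ≈ -52.320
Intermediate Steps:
c = 2 (c = Add(4, Mul(-1, Add(1, Mul(-1, -1)))) = Add(4, Mul(-1, Add(1, 1))) = Add(4, Mul(-1, 2)) = Add(4, -2) = 2)
Function('T')(C, R) = Pow(Add(2, C, R), Rational(1, 2)) (Function('T')(C, R) = Pow(Add(Add(C, R), 2), Rational(1, 2)) = Pow(Add(2, C, R), Rational(1, 2)))
Function('z')(y) = 36
Function('b')(d) = Add(Rational(-2, 5), Mul(Rational(-6, 5), Pow(Add(-3, d), Rational(1, 2)))) (Function('b')(d) = Add(Rational(-8, 5), Mul(Rational(1, 5), Add(Mul(Pow(Add(2, -5, d), Rational(1, 2)), -6), 6))) = Add(Rational(-8, 5), Mul(Rational(1, 5), Add(Mul(Pow(Add(-3, d), Rational(1, 2)), -6), 6))) = Add(Rational(-8, 5), Mul(Rational(1, 5), Add(Mul(-6, Pow(Add(-3, d), Rational(1, 2))), 6))) = Add(Rational(-8, 5), Mul(Rational(1, 5), Add(6, Mul(-6, Pow(Add(-3, d), Rational(1, 2)))))) = Add(Rational(-8, 5), Add(Rational(6, 5), Mul(Rational(-6, 5), Pow(Add(-3, d), Rational(1, 2))))) = Add(Rational(-2, 5), Mul(Rational(-6, 5), Pow(Add(-3, d), Rational(1, 2)))))
Add(Function('b')(179), Mul(-1, Function('z')(B))) = Add(Add(Rational(-2, 5), Mul(Rational(-6, 5), Pow(Add(-3, 179), Rational(1, 2)))), Mul(-1, 36)) = Add(Add(Rational(-2, 5), Mul(Rational(-6, 5), Pow(176, Rational(1, 2)))), -36) = Add(Add(Rational(-2, 5), Mul(Rational(-6, 5), Mul(4, Pow(11, Rational(1, 2))))), -36) = Add(Add(Rational(-2, 5), Mul(Rational(-24, 5), Pow(11, Rational(1, 2)))), -36) = Add(Rational(-182, 5), Mul(Rational(-24, 5), Pow(11, Rational(1, 2))))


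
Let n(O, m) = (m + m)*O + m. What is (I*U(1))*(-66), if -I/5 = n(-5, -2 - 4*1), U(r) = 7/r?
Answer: 124740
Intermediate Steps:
n(O, m) = m + 2*O*m (n(O, m) = (2*m)*O + m = 2*O*m + m = m + 2*O*m)
I = -270 (I = -5*(-2 - 4*1)*(1 + 2*(-5)) = -5*(-2 - 4)*(1 - 10) = -(-30)*(-9) = -5*54 = -270)
(I*U(1))*(-66) = -1890/1*(-66) = -1890*(-66) = 124740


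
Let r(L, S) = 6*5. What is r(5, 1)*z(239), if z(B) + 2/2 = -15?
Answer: -480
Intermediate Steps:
r(L, S) = 30
z(B) = -16 (z(B) = -1 - 15 = -16)
r(5, 1)*z(239) = 30*(-16) = -480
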